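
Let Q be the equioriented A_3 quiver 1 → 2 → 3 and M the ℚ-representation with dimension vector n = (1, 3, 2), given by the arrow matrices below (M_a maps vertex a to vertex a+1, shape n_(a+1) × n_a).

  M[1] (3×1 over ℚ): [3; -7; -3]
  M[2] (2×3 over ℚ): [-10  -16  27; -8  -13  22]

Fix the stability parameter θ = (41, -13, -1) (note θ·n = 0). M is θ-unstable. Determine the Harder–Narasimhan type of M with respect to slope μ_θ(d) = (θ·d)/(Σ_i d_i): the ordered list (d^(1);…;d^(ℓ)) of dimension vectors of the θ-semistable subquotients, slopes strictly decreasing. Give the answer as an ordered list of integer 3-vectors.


Interval decomposition of M: I[1,3], I[2,2], I[2,3].
HN type (ℓ=3): μ^(1)=9; μ^(2)=-1; μ^(3)=-13

((1, 1, 1); (0, 0, 1); (0, 2, 0))


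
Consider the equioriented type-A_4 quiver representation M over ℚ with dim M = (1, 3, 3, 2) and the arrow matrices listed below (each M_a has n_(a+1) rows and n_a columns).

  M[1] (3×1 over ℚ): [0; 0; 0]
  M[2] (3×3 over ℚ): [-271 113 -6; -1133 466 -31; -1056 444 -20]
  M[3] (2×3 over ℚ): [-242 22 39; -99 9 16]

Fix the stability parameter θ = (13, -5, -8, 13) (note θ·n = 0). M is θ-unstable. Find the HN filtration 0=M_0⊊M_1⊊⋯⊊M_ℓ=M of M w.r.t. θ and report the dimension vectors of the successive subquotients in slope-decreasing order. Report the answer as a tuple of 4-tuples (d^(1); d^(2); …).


Via rank(M_{q-1}∘⋯∘M_p): M ≅ I[1,1], I[2,2], I[2,3], I[2,4], I[3,4].
μ_θ-semistable layers: μ^(1)=13; μ^(2)=-5; μ^(3)=-13/2; μ^(4)=-8

((1, 0, 0, 2); (0, 1, 0, 0); (0, 2, 2, 0); (0, 0, 1, 0))


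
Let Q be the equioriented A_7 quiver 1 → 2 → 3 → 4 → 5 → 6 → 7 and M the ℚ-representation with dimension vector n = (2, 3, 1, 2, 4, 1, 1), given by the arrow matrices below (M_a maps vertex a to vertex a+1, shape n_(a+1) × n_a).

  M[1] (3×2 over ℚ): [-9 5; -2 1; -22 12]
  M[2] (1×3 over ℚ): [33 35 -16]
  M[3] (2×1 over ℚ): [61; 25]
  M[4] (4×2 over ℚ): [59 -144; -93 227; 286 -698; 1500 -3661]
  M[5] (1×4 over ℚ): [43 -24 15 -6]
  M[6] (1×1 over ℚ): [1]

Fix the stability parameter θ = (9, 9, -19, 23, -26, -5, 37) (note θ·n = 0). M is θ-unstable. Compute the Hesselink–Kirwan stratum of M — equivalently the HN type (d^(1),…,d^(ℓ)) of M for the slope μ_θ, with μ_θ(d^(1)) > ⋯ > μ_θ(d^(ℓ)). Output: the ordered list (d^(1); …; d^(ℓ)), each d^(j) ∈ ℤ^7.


Interval decomposition of M: I[1,2], I[1,7], I[2,2], I[4,5], I[5,5]^2.
HN type (ℓ=4): μ^(1)=37; μ^(2)=9; μ^(3)=-3/2; μ^(4)=-26

((0, 0, 0, 0, 0, 0, 1); (1, 2, 0, 0, 0, 0, 0); (1, 1, 1, 2, 2, 1, 0); (0, 0, 0, 0, 2, 0, 0))


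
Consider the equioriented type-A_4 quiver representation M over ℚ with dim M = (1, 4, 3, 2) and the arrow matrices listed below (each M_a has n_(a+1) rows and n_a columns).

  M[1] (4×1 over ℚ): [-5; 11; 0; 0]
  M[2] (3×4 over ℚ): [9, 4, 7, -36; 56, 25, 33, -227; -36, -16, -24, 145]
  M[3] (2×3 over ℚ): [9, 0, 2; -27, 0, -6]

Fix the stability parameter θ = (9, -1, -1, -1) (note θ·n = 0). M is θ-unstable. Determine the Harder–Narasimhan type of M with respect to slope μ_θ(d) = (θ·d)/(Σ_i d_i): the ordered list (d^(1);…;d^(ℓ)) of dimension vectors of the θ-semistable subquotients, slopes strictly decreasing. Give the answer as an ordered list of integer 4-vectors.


Barcode: M ≅ I[1,4], I[2,2], I[2,3]^2, I[4,4]. HN layers by μ_θ (2 steps, strictly decreasing):
  μ^(1)=3/2; μ^(2)=-1

((1, 1, 1, 1); (0, 3, 2, 1))


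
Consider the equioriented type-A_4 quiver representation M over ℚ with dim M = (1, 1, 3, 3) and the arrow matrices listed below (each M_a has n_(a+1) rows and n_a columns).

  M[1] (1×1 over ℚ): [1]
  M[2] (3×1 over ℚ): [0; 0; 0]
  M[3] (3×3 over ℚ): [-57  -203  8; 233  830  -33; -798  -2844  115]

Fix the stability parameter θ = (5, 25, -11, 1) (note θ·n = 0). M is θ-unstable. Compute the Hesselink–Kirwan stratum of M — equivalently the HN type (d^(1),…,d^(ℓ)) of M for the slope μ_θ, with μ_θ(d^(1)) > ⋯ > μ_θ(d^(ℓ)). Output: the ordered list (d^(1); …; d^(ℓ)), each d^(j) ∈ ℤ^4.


Via rank(M_{q-1}∘⋯∘M_p): M ≅ I[1,2], I[3,4]^3.
μ_θ-semistable layers: μ^(1)=25; μ^(2)=5; μ^(3)=1; μ^(4)=-11

((0, 1, 0, 0); (1, 0, 0, 0); (0, 0, 0, 3); (0, 0, 3, 0))


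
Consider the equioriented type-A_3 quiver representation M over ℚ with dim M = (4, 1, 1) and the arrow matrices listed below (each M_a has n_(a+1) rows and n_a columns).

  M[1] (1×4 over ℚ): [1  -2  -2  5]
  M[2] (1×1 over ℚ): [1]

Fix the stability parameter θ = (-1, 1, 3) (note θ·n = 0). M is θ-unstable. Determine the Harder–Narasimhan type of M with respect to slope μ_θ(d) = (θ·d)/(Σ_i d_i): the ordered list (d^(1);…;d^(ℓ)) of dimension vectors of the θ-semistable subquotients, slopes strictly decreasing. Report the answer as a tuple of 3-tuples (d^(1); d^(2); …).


Via rank(M_{q-1}∘⋯∘M_p): M ≅ I[1,1]^3, I[1,3].
μ_θ-semistable layers: μ^(1)=3; μ^(2)=1; μ^(3)=-1

((0, 0, 1); (0, 1, 0); (4, 0, 0))


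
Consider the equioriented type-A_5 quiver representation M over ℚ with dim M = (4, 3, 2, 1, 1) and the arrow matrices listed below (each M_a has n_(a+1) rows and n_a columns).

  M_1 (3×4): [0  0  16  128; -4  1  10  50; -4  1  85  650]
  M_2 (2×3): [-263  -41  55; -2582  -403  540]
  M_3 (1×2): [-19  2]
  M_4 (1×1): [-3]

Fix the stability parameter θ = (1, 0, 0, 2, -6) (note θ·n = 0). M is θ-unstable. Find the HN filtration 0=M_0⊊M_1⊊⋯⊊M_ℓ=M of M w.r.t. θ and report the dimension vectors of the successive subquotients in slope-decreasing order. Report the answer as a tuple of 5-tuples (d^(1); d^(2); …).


Barcode: M ≅ I[1,1]^2, I[1,3], I[1,5], I[2,2]. HN layers by μ_θ (4 steps, strictly decreasing):
  μ^(1)=1; μ^(2)=1/3; μ^(3)=0; μ^(4)=-3/5

((2, 0, 0, 0, 0); (1, 1, 1, 0, 0); (0, 1, 0, 0, 0); (1, 1, 1, 1, 1))


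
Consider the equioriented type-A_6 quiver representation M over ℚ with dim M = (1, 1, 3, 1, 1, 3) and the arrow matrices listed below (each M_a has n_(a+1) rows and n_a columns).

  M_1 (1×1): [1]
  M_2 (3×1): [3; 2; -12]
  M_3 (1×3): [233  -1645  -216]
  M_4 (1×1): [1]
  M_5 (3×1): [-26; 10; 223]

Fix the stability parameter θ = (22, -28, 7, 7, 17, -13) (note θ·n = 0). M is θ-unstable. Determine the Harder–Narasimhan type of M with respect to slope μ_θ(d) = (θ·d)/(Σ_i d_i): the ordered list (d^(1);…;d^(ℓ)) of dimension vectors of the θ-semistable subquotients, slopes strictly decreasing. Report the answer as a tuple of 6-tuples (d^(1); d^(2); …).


Interval decomposition of M: I[1,6], I[3,3]^2, I[6,6]^2.
HN type (ℓ=4): μ^(1)=7; μ^(2)=9/2; μ^(3)=-3; μ^(4)=-13

((0, 0, 2, 0, 0, 0); (0, 0, 1, 1, 1, 1); (1, 1, 0, 0, 0, 0); (0, 0, 0, 0, 0, 2))


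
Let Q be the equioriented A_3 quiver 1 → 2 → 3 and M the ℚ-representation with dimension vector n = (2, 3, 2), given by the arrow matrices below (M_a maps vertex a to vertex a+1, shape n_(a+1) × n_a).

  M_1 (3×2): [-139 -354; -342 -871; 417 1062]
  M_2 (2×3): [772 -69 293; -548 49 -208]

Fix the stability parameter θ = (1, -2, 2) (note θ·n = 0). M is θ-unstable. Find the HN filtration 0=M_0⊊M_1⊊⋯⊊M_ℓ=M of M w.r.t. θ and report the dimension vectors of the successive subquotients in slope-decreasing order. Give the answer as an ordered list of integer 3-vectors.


Via rank(M_{q-1}∘⋯∘M_p): M ≅ I[1,3]^2, I[2,2].
μ_θ-semistable layers: μ^(1)=2; μ^(2)=-1/2; μ^(3)=-2

((0, 0, 2); (2, 2, 0); (0, 1, 0))


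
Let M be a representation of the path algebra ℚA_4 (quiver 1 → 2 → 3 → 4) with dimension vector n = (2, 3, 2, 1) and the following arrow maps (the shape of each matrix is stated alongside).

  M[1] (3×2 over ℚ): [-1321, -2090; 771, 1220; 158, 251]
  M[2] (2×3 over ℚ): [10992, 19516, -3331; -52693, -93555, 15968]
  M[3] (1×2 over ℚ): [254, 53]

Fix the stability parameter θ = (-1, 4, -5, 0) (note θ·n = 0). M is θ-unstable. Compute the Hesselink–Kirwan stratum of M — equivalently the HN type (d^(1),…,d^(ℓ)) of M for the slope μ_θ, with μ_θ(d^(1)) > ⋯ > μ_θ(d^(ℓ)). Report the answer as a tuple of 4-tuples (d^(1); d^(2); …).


Via rank(M_{q-1}∘⋯∘M_p): M ≅ I[1,2], I[1,3], I[2,4].
μ_θ-semistable layers: μ^(1)=4; μ^(2)=0; μ^(3)=-1/2; μ^(4)=-1

((0, 1, 0, 0); (0, 0, 0, 1); (0, 2, 2, 0); (2, 0, 0, 0))


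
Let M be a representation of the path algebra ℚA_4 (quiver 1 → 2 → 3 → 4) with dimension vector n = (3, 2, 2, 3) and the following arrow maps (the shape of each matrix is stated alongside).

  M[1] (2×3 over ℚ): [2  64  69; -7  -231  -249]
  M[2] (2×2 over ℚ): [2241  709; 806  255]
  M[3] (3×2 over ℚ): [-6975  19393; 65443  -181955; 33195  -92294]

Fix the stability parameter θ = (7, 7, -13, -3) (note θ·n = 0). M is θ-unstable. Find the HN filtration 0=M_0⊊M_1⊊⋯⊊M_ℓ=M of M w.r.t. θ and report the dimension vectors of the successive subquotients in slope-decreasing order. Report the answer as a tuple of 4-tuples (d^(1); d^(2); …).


Interval decomposition of M: I[1,1], I[1,4]^2, I[4,4].
HN type (ℓ=3): μ^(1)=7; μ^(2)=-1/2; μ^(3)=-3

((1, 0, 0, 0); (2, 2, 2, 2); (0, 0, 0, 1))


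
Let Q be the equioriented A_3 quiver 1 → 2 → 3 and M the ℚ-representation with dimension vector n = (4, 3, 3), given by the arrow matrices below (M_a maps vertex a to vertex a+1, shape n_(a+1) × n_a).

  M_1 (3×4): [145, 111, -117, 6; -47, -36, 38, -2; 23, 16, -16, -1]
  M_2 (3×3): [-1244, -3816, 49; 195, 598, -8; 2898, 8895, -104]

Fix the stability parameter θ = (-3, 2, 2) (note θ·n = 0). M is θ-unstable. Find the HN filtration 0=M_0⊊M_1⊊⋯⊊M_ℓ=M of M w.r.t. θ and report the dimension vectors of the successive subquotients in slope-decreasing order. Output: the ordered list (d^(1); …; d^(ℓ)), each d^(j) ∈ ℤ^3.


Interval decomposition of M: I[1,1], I[1,3]^3.
HN type (ℓ=2): μ^(1)=2; μ^(2)=-3

((0, 3, 3); (4, 0, 0))


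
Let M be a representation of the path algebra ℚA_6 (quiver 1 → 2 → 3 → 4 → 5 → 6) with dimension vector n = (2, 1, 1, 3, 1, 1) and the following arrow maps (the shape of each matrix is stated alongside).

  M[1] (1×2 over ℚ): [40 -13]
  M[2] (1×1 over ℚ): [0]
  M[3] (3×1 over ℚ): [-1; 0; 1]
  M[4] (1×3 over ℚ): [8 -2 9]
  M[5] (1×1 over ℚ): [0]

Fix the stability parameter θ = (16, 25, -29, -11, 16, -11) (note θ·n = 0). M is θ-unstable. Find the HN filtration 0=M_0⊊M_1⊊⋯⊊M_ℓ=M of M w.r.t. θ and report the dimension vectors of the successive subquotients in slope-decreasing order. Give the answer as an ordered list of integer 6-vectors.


Barcode: M ≅ I[1,1], I[1,2], I[3,5], I[4,4]^2, I[6,6]. HN layers by μ_θ (4 steps, strictly decreasing):
  μ^(1)=25; μ^(2)=16; μ^(3)=-11; μ^(4)=-29

((0, 1, 0, 0, 0, 0); (2, 0, 0, 0, 1, 0); (0, 0, 0, 3, 0, 1); (0, 0, 1, 0, 0, 0))


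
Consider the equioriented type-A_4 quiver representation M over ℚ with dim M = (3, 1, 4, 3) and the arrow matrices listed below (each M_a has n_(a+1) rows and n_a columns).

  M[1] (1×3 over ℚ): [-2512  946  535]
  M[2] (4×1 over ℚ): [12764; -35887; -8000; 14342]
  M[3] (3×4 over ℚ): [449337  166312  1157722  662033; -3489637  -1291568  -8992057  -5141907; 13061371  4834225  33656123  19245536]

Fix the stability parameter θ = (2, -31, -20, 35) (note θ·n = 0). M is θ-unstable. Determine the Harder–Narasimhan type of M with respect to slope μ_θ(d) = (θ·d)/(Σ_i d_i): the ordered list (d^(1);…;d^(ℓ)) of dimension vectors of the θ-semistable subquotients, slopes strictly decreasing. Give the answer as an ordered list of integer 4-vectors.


Barcode: M ≅ I[1,1]^2, I[1,4], I[3,3], I[3,4]^2. HN layers by μ_θ (4 steps, strictly decreasing):
  μ^(1)=35; μ^(2)=2; μ^(3)=-49/3; μ^(4)=-20

((0, 0, 0, 3); (2, 0, 0, 0); (1, 1, 1, 0); (0, 0, 3, 0))


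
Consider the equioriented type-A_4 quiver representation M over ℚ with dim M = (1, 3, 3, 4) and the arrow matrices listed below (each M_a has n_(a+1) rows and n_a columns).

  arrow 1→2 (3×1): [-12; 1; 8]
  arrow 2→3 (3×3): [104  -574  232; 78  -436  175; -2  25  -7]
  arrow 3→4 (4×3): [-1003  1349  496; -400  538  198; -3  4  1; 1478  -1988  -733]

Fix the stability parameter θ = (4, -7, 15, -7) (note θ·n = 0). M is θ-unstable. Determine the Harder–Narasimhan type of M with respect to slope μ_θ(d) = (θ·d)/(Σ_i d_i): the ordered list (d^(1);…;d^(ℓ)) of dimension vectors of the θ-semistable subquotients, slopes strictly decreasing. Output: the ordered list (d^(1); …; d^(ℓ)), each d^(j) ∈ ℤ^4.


Via rank(M_{q-1}∘⋯∘M_p): M ≅ I[1,4], I[2,2], I[2,4], I[3,4], I[4,4].
μ_θ-semistable layers: μ^(1)=4; μ^(2)=-3/2; μ^(3)=-7

((0, 0, 3, 3); (1, 1, 0, 0); (0, 2, 0, 1))


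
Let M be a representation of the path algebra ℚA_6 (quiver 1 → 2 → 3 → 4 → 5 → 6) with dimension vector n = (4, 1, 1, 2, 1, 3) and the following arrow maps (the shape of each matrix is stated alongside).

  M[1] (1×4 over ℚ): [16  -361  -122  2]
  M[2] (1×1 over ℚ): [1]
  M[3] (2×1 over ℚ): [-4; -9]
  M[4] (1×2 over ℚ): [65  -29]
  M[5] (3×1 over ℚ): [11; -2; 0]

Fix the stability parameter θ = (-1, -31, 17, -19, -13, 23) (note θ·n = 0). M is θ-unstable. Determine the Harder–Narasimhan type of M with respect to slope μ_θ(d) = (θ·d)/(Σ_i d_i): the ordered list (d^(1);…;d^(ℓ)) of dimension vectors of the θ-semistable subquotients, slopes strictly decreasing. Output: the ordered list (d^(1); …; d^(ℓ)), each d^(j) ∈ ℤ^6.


Interval decomposition of M: I[1,1]^3, I[1,6], I[4,4], I[6,6]^2.
HN type (ℓ=5): μ^(1)=23; μ^(2)=-1; μ^(3)=-5; μ^(4)=-16; μ^(5)=-19

((0, 0, 0, 0, 0, 3); (3, 0, 0, 0, 0, 0); (0, 0, 1, 1, 1, 0); (1, 1, 0, 0, 0, 0); (0, 0, 0, 1, 0, 0))


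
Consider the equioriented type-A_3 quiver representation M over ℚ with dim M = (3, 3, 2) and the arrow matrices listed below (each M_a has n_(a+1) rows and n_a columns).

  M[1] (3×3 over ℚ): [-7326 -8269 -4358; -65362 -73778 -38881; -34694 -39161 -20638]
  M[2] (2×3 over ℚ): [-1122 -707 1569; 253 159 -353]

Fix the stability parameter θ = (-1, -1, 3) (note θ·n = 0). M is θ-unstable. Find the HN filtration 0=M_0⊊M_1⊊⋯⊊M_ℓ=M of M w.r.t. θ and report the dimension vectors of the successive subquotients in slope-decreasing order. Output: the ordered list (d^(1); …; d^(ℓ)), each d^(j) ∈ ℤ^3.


Barcode: M ≅ I[1,1], I[1,3]^2, I[2,2]. HN layers by μ_θ (2 steps, strictly decreasing):
  μ^(1)=3; μ^(2)=-1

((0, 0, 2); (3, 3, 0))


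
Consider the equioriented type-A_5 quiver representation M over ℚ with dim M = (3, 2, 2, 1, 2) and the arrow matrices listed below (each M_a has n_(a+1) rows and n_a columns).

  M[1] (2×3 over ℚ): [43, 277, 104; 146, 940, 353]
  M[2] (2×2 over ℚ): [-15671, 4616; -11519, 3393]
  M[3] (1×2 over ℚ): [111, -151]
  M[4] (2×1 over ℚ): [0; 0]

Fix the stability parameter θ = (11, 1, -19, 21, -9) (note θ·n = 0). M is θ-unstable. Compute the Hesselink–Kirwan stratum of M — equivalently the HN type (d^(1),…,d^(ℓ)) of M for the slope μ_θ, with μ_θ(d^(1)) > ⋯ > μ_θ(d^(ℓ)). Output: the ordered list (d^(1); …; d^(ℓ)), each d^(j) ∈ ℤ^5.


Interval decomposition of M: I[1,1], I[1,3], I[1,4], I[5,5]^2.
HN type (ℓ=4): μ^(1)=21; μ^(2)=11; μ^(3)=-7/3; μ^(4)=-9

((0, 0, 0, 1, 0); (1, 0, 0, 0, 0); (2, 2, 2, 0, 0); (0, 0, 0, 0, 2))


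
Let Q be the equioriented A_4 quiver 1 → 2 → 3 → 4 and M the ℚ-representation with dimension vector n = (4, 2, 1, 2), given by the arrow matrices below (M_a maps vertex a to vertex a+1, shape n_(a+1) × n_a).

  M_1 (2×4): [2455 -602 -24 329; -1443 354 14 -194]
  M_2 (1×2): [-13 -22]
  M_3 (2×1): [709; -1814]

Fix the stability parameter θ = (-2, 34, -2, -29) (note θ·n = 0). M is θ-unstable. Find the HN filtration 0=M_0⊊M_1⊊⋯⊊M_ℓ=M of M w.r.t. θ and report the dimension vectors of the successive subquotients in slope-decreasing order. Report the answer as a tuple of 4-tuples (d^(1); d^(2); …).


Interval decomposition of M: I[1,1]^2, I[1,2], I[1,4], I[4,4].
HN type (ℓ=4): μ^(1)=34; μ^(2)=1; μ^(3)=-2; μ^(4)=-29

((0, 1, 0, 0); (0, 1, 1, 1); (4, 0, 0, 0); (0, 0, 0, 1))


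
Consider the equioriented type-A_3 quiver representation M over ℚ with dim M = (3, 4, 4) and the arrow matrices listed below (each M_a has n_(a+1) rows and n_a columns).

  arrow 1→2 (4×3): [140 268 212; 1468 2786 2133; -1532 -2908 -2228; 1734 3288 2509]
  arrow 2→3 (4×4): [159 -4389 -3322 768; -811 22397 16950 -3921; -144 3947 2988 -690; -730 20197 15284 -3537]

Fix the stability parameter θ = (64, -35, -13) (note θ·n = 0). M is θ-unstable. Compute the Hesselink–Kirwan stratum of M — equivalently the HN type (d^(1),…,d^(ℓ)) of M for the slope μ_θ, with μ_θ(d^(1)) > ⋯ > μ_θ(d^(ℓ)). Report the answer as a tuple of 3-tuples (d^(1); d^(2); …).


Interval decomposition of M: I[1,1], I[1,3]^2, I[2,2], I[2,3], I[3,3].
HN type (ℓ=4): μ^(1)=64; μ^(2)=16/3; μ^(3)=-13; μ^(4)=-35

((1, 0, 0); (2, 2, 2); (0, 0, 2); (0, 2, 0))


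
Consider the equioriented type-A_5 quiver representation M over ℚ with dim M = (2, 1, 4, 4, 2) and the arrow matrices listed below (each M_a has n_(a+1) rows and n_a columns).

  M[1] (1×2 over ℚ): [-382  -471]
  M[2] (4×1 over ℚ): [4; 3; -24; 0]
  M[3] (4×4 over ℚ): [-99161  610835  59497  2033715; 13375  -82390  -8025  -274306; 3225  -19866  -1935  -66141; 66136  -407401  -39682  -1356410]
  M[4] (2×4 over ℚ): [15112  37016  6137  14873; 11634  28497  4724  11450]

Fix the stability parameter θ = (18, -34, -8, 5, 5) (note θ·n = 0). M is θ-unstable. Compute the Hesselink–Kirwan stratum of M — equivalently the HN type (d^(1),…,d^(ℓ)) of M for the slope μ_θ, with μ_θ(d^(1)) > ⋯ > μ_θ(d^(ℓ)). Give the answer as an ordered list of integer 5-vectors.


Barcode: M ≅ I[1,1], I[1,5], I[3,3], I[3,4], I[3,5], I[4,4]. HN layers by μ_θ (3 steps, strictly decreasing):
  μ^(1)=18; μ^(2)=5; μ^(3)=-8

((1, 0, 0, 0, 0); (0, 0, 0, 4, 2); (1, 1, 4, 0, 0))


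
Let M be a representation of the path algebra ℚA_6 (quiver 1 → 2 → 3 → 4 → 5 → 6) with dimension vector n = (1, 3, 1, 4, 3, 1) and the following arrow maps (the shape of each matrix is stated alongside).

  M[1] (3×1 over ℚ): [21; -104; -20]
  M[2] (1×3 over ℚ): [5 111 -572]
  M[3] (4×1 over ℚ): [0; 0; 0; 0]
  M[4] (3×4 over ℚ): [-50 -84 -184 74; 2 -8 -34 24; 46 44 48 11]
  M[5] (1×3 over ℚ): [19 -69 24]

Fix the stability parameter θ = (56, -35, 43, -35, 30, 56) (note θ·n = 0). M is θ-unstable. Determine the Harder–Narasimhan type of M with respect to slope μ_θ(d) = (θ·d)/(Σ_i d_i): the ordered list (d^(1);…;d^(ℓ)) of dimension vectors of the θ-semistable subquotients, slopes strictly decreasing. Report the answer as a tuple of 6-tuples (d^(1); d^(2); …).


Via rank(M_{q-1}∘⋯∘M_p): M ≅ I[1,3], I[2,2]^2, I[4,4], I[4,5]^2, I[4,6].
μ_θ-semistable layers: μ^(1)=56; μ^(2)=43; μ^(3)=30; μ^(4)=21/2; μ^(5)=-35

((0, 0, 0, 0, 0, 1); (0, 0, 1, 0, 0, 0); (0, 0, 0, 0, 3, 0); (1, 1, 0, 0, 0, 0); (0, 2, 0, 4, 0, 0))


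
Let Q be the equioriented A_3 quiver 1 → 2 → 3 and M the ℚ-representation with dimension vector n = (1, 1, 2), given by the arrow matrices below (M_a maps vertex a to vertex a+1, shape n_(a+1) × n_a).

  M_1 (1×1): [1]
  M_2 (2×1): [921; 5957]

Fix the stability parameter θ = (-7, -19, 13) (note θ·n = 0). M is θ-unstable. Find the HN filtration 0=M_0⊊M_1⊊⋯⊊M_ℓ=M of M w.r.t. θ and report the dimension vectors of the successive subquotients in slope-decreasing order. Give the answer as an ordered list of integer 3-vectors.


Barcode: M ≅ I[1,3], I[3,3]. HN layers by μ_θ (2 steps, strictly decreasing):
  μ^(1)=13; μ^(2)=-13

((0, 0, 2); (1, 1, 0))


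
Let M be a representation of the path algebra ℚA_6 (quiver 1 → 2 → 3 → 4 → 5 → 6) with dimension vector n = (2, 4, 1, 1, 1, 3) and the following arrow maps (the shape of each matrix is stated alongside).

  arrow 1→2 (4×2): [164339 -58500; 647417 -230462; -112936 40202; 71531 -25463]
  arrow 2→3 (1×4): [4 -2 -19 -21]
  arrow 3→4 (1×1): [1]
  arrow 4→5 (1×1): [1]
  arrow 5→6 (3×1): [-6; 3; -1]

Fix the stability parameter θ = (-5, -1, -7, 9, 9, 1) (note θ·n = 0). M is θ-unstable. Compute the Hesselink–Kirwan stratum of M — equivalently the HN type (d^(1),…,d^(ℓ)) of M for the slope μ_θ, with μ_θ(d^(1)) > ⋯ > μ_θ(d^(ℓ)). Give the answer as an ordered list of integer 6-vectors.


Via rank(M_{q-1}∘⋯∘M_p): M ≅ I[1,2], I[1,6], I[2,2]^2, I[6,6]^2.
μ_θ-semistable layers: μ^(1)=19/3; μ^(2)=1; μ^(3)=-1; μ^(4)=-4; μ^(5)=-5

((0, 0, 0, 1, 1, 1); (0, 0, 0, 0, 0, 2); (0, 3, 0, 0, 0, 0); (0, 1, 1, 0, 0, 0); (2, 0, 0, 0, 0, 0))


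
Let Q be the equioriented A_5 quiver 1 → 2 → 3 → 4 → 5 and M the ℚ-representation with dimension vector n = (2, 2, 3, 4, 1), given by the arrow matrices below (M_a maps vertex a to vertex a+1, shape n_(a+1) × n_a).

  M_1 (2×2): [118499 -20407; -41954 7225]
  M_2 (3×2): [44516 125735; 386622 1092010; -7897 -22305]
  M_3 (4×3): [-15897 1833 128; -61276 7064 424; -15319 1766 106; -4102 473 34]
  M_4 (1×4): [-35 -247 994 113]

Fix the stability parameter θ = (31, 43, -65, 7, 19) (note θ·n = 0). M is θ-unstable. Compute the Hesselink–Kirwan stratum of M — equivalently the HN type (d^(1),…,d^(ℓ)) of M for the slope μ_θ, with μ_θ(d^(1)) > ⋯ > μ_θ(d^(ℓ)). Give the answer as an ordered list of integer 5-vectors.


Via rank(M_{q-1}∘⋯∘M_p): M ≅ I[1,3], I[1,5], I[3,4], I[4,4]^2.
μ_θ-semistable layers: μ^(1)=19; μ^(2)=7; μ^(3)=3; μ^(4)=-65

((0, 0, 0, 0, 1); (0, 0, 0, 4, 0); (2, 2, 2, 0, 0); (0, 0, 1, 0, 0))


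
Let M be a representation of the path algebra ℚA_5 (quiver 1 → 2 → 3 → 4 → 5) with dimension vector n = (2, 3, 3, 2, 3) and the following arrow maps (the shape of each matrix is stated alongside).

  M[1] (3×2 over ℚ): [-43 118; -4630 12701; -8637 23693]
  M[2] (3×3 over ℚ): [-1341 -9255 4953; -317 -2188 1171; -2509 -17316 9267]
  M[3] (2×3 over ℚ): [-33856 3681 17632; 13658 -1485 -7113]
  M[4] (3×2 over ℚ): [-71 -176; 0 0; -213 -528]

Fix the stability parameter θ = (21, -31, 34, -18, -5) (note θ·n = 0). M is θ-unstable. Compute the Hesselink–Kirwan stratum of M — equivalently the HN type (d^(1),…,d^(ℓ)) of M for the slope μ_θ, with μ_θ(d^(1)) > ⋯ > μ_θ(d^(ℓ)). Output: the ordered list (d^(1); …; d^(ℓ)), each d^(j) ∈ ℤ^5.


Via rank(M_{q-1}∘⋯∘M_p): M ≅ I[1,4], I[1,5], I[2,2], I[3,3], I[5,5]^2.
μ_θ-semistable layers: μ^(1)=34; μ^(2)=8; μ^(3)=11/3; μ^(4)=-5; μ^(5)=-31

((0, 0, 1, 0, 0); (0, 0, 1, 1, 0); (0, 0, 1, 1, 1); (2, 2, 0, 0, 2); (0, 1, 0, 0, 0))


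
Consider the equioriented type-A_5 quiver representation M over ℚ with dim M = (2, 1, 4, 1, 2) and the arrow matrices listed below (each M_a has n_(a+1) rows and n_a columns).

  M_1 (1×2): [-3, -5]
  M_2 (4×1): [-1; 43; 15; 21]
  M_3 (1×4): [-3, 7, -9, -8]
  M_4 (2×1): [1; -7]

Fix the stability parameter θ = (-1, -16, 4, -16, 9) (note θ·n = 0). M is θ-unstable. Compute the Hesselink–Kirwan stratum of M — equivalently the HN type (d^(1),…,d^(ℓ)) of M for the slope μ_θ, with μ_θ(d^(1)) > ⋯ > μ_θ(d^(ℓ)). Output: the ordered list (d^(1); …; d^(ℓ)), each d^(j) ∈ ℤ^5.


Barcode: M ≅ I[1,1], I[1,5], I[3,3]^3, I[5,5]. HN layers by μ_θ (5 steps, strictly decreasing):
  μ^(1)=9; μ^(2)=4; μ^(3)=-1; μ^(4)=-6; μ^(5)=-17/2

((0, 0, 0, 0, 2); (0, 0, 3, 0, 0); (1, 0, 0, 0, 0); (0, 0, 1, 1, 0); (1, 1, 0, 0, 0))


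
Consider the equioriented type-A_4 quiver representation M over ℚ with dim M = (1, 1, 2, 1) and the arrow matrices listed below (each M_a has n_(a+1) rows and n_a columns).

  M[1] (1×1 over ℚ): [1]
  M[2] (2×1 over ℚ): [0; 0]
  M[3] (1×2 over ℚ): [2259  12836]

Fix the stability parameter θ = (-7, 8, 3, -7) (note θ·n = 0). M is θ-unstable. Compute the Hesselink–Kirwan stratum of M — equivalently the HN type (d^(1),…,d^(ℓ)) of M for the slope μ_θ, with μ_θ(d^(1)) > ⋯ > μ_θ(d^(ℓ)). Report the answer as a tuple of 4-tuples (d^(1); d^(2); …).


Interval decomposition of M: I[1,2], I[3,3], I[3,4].
HN type (ℓ=4): μ^(1)=8; μ^(2)=3; μ^(3)=-2; μ^(4)=-7

((0, 1, 0, 0); (0, 0, 1, 0); (0, 0, 1, 1); (1, 0, 0, 0))


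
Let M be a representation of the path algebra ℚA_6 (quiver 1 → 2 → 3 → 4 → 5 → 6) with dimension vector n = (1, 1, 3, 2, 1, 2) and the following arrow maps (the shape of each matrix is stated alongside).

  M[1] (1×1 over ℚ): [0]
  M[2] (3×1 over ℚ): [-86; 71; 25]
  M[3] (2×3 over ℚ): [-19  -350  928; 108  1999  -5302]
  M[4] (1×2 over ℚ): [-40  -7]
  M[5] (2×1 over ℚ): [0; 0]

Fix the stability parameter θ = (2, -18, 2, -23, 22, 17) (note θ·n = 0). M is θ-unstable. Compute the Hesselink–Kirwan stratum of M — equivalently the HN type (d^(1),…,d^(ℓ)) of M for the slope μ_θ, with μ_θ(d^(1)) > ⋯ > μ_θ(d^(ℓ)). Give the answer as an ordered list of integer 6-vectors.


Barcode: M ≅ I[1,1], I[2,5], I[3,3], I[3,4], I[6,6]^2. HN layers by μ_θ (5 steps, strictly decreasing):
  μ^(1)=22; μ^(2)=17; μ^(3)=2; μ^(4)=-21/2; μ^(5)=-18

((0, 0, 0, 0, 1, 0); (0, 0, 0, 0, 0, 2); (1, 0, 1, 0, 0, 0); (0, 0, 2, 2, 0, 0); (0, 1, 0, 0, 0, 0))


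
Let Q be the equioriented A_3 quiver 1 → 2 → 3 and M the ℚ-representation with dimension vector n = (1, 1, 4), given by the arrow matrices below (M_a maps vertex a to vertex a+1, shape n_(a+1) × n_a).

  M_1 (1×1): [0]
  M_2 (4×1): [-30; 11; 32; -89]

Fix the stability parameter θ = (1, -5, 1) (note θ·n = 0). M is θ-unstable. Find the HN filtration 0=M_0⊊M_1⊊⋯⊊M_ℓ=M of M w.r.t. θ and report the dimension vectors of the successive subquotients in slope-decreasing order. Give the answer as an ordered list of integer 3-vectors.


Via rank(M_{q-1}∘⋯∘M_p): M ≅ I[1,1], I[2,3], I[3,3]^3.
μ_θ-semistable layers: μ^(1)=1; μ^(2)=-5

((1, 0, 4); (0, 1, 0))


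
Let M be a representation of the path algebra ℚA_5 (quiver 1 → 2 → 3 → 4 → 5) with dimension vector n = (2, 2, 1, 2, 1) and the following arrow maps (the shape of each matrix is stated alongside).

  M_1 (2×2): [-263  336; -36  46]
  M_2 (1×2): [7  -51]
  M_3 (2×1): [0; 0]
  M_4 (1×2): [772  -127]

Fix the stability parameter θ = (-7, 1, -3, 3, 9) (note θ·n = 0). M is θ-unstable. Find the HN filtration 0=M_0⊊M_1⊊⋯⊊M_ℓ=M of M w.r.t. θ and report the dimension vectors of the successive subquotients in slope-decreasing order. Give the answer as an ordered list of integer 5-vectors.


Interval decomposition of M: I[1,2], I[1,3], I[4,4], I[4,5].
HN type (ℓ=5): μ^(1)=9; μ^(2)=3; μ^(3)=1; μ^(4)=-1; μ^(5)=-7

((0, 0, 0, 0, 1); (0, 0, 0, 2, 0); (0, 1, 0, 0, 0); (0, 1, 1, 0, 0); (2, 0, 0, 0, 0))


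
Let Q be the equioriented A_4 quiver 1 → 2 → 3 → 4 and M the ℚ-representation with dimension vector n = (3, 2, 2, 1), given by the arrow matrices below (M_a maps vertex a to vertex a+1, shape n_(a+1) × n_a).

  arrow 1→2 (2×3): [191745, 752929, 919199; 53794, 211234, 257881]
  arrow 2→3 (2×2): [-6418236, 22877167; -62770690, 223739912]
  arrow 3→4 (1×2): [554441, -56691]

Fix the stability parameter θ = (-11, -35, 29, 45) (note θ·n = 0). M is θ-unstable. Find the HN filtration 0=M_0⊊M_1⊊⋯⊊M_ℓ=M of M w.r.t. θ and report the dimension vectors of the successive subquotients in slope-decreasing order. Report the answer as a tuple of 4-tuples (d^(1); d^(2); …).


Via rank(M_{q-1}∘⋯∘M_p): M ≅ I[1,1], I[1,3], I[1,4].
μ_θ-semistable layers: μ^(1)=45; μ^(2)=29; μ^(3)=-11; μ^(4)=-23

((0, 0, 0, 1); (0, 0, 2, 0); (1, 0, 0, 0); (2, 2, 0, 0))


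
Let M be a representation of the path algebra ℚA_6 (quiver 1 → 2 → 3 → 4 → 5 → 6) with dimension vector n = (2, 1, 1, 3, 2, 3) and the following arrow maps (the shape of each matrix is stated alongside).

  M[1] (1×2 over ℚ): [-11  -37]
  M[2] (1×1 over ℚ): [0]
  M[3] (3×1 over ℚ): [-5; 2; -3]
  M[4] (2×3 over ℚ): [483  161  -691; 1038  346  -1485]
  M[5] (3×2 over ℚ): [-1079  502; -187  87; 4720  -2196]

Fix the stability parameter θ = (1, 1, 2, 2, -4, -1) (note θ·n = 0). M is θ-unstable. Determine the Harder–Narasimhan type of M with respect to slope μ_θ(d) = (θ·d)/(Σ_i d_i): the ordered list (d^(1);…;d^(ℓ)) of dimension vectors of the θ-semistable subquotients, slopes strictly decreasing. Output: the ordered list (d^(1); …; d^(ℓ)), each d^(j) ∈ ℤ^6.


Barcode: M ≅ I[1,1], I[1,2], I[3,6], I[4,4], I[4,6], I[6,6]. HN layers by μ_θ (4 steps, strictly decreasing):
  μ^(1)=2; μ^(2)=1; μ^(3)=-1/4; μ^(4)=-1

((0, 0, 0, 1, 0, 0); (2, 1, 0, 0, 0, 0); (0, 0, 1, 1, 1, 1); (0, 0, 0, 1, 1, 2))


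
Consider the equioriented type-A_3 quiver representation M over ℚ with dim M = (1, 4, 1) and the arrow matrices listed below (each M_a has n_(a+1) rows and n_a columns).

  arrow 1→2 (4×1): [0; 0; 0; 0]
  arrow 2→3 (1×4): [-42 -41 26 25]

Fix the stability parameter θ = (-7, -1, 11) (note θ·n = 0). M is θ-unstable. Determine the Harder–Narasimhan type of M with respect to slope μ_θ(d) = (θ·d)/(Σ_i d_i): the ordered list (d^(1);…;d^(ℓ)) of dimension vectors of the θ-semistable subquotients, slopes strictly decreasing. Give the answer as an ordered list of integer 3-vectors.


Barcode: M ≅ I[1,1], I[2,2]^3, I[2,3]. HN layers by μ_θ (3 steps, strictly decreasing):
  μ^(1)=11; μ^(2)=-1; μ^(3)=-7

((0, 0, 1); (0, 4, 0); (1, 0, 0))


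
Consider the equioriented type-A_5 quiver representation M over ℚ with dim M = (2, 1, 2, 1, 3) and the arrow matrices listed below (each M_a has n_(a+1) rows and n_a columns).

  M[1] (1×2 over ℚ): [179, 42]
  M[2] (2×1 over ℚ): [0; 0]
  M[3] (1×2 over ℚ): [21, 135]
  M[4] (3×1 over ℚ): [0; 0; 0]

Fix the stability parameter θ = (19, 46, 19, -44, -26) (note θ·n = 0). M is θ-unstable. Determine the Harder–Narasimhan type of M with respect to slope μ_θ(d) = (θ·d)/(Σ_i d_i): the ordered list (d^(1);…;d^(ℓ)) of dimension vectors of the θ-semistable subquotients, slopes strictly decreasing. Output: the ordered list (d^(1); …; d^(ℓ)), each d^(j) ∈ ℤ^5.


Via rank(M_{q-1}∘⋯∘M_p): M ≅ I[1,1], I[1,2], I[3,3], I[3,4], I[5,5]^3.
μ_θ-semistable layers: μ^(1)=46; μ^(2)=19; μ^(3)=-25/2; μ^(4)=-26

((0, 1, 0, 0, 0); (2, 0, 1, 0, 0); (0, 0, 1, 1, 0); (0, 0, 0, 0, 3))


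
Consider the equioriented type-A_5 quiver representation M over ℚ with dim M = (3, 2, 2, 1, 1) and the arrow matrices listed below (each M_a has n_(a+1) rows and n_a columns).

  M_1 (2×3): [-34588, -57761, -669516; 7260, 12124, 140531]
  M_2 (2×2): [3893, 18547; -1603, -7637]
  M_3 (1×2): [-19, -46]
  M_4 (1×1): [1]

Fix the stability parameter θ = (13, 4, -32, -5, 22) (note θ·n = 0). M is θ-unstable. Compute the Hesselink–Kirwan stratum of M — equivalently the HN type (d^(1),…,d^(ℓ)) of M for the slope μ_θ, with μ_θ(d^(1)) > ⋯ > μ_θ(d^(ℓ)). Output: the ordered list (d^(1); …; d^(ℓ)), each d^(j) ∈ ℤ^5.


Barcode: M ≅ I[1,1], I[1,2], I[1,5], I[3,3]. HN layers by μ_θ (5 steps, strictly decreasing):
  μ^(1)=22; μ^(2)=13; μ^(3)=17/2; μ^(4)=-5; μ^(5)=-32

((0, 0, 0, 0, 1); (1, 0, 0, 0, 0); (1, 1, 0, 0, 0); (1, 1, 1, 1, 0); (0, 0, 1, 0, 0))


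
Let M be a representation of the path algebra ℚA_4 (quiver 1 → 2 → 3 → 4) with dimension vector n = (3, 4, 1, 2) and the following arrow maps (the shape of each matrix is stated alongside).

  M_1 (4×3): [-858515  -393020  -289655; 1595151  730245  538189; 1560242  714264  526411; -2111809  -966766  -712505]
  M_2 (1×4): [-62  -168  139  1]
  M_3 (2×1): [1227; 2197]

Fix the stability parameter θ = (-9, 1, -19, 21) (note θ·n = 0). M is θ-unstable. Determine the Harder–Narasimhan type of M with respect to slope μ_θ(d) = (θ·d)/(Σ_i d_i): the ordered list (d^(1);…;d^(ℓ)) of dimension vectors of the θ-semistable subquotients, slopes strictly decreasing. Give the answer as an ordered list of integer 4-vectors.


Interval decomposition of M: I[1,2]^2, I[1,4], I[2,2], I[4,4].
HN type (ℓ=3): μ^(1)=21; μ^(2)=1; μ^(3)=-9

((0, 0, 0, 2); (0, 3, 0, 0); (3, 1, 1, 0))


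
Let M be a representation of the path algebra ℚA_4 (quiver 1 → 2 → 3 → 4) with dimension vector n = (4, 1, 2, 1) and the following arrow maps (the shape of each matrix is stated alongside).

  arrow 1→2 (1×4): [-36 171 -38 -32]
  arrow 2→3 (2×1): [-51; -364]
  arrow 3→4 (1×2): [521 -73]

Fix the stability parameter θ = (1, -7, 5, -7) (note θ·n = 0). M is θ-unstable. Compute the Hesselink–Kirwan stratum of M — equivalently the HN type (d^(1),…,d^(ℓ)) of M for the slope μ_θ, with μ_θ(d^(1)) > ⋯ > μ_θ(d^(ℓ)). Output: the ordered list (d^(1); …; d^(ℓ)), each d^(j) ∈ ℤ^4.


Interval decomposition of M: I[1,1]^3, I[1,4], I[3,3].
HN type (ℓ=4): μ^(1)=5; μ^(2)=1; μ^(3)=-1; μ^(4)=-3

((0, 0, 1, 0); (3, 0, 0, 0); (0, 0, 1, 1); (1, 1, 0, 0))


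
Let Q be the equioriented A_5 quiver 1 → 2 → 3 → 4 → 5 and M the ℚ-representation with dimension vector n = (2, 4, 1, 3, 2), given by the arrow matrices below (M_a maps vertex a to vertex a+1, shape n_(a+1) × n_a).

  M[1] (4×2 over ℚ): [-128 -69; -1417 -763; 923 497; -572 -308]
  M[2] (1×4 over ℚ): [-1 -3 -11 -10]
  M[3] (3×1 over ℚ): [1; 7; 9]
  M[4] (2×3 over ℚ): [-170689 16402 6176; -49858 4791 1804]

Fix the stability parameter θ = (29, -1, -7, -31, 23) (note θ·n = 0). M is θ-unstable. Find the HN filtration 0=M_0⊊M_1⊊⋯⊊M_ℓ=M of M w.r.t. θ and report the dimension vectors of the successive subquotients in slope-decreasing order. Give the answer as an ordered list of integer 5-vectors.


Via rank(M_{q-1}∘⋯∘M_p): M ≅ I[1,2], I[1,5], I[2,2]^2, I[4,4], I[4,5].
μ_θ-semistable layers: μ^(1)=23; μ^(2)=14; μ^(3)=-1; μ^(4)=-5/2; μ^(5)=-31

((0, 0, 0, 0, 2); (1, 1, 0, 0, 0); (0, 2, 0, 0, 0); (1, 1, 1, 1, 0); (0, 0, 0, 2, 0))


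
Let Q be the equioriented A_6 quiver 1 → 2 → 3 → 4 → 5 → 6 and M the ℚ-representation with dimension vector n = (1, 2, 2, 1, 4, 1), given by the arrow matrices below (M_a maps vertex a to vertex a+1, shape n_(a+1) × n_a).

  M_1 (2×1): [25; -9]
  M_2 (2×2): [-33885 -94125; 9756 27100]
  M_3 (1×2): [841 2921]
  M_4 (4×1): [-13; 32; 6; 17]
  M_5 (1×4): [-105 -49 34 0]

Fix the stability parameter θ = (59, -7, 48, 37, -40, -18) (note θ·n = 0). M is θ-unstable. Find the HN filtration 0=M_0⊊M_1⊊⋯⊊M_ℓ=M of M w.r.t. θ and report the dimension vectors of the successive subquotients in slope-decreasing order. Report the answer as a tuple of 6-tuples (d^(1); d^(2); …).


Interval decomposition of M: I[1,2], I[2,6], I[3,3], I[5,5]^3.
HN type (ℓ=5): μ^(1)=48; μ^(2)=26; μ^(3)=27/4; μ^(4)=-7; μ^(5)=-40

((0, 0, 1, 0, 0, 0); (1, 1, 0, 0, 0, 0); (0, 0, 1, 1, 1, 1); (0, 1, 0, 0, 0, 0); (0, 0, 0, 0, 3, 0))


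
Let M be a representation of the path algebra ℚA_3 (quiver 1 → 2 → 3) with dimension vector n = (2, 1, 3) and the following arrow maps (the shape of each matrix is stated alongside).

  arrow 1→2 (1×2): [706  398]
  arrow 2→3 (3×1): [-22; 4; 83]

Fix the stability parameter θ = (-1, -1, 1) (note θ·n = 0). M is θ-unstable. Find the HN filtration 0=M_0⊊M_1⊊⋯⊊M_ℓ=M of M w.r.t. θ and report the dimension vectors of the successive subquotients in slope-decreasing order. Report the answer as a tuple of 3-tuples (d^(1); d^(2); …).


Interval decomposition of M: I[1,1], I[1,3], I[3,3]^2.
HN type (ℓ=2): μ^(1)=1; μ^(2)=-1

((0, 0, 3); (2, 1, 0))


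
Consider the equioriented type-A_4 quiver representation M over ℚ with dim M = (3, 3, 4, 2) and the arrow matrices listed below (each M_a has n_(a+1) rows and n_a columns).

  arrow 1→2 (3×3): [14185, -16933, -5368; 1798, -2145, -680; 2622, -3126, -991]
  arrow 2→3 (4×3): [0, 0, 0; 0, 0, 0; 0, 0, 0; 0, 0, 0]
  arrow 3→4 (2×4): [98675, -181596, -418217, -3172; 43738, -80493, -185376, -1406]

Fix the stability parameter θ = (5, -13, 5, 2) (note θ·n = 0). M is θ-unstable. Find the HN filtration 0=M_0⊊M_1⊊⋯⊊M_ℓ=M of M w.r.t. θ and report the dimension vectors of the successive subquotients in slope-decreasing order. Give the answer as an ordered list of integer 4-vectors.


Interval decomposition of M: I[1,2]^3, I[3,3]^2, I[3,4]^2.
HN type (ℓ=3): μ^(1)=5; μ^(2)=7/2; μ^(3)=-4

((0, 0, 2, 0); (0, 0, 2, 2); (3, 3, 0, 0))


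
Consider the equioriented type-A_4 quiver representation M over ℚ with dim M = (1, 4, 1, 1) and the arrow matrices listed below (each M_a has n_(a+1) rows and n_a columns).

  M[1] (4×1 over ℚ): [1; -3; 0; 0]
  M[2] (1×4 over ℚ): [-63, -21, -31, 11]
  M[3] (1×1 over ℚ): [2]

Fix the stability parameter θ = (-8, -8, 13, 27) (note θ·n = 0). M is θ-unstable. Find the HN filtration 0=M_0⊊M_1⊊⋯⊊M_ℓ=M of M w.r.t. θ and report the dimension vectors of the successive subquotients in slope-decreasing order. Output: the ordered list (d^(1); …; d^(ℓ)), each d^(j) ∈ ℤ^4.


Via rank(M_{q-1}∘⋯∘M_p): M ≅ I[1,2], I[2,2]^2, I[2,4].
μ_θ-semistable layers: μ^(1)=27; μ^(2)=13; μ^(3)=-8

((0, 0, 0, 1); (0, 0, 1, 0); (1, 4, 0, 0))


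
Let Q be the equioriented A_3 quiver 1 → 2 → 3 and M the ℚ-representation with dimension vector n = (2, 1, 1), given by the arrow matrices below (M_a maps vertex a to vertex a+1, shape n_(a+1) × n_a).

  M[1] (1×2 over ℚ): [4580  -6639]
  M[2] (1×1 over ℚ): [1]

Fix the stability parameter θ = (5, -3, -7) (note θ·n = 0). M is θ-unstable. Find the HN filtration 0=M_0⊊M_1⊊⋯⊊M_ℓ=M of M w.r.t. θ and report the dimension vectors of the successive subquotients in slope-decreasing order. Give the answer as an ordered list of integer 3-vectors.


Via rank(M_{q-1}∘⋯∘M_p): M ≅ I[1,1], I[1,3].
μ_θ-semistable layers: μ^(1)=5; μ^(2)=-5/3

((1, 0, 0); (1, 1, 1))


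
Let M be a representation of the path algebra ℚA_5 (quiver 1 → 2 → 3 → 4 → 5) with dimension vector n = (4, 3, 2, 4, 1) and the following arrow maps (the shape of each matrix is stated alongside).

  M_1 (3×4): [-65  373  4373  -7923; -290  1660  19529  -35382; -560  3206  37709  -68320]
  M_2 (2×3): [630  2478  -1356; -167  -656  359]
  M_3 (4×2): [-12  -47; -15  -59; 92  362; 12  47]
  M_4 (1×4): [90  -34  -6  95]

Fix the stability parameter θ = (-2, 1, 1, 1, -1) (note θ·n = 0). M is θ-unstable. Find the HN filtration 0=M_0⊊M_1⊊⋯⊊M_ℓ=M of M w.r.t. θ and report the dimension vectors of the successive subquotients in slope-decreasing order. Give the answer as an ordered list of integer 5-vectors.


Interval decomposition of M: I[1,1]^2, I[1,2], I[1,5], I[2,4], I[4,4]^2.
HN type (ℓ=3): μ^(1)=1; μ^(2)=1/2; μ^(3)=-2

((0, 2, 1, 3, 0); (0, 1, 1, 1, 1); (4, 0, 0, 0, 0))


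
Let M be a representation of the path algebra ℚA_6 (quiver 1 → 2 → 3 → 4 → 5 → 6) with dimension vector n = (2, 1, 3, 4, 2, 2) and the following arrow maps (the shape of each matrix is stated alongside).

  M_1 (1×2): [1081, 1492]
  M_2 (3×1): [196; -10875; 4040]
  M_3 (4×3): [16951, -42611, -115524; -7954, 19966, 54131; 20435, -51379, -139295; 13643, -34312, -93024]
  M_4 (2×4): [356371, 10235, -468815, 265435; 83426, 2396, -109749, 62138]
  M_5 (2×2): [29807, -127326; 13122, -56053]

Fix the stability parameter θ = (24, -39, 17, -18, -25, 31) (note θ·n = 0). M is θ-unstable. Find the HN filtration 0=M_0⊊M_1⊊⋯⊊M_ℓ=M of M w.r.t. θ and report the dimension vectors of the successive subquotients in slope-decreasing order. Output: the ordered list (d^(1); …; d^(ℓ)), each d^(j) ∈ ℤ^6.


Interval decomposition of M: I[1,1], I[1,6], I[3,4], I[3,6], I[4,4].
HN type (ℓ=6): μ^(1)=31; μ^(2)=24; μ^(3)=-1/2; μ^(4)=-41/5; μ^(5)=-26/3; μ^(6)=-18

((0, 0, 0, 0, 0, 2); (1, 0, 0, 0, 0, 0); (0, 0, 1, 1, 0, 0); (1, 1, 1, 1, 1, 0); (0, 0, 1, 1, 1, 0); (0, 0, 0, 1, 0, 0))
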